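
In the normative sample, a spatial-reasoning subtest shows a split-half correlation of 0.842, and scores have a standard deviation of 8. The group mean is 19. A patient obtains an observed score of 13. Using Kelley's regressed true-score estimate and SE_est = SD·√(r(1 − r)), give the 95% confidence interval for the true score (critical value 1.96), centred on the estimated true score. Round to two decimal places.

r_full = 2·0.842 / (1 + 0.842) ≈ 0.914
T̂ = r·X + (1 − r)·M = 0.914×13 + 0.086×19 ≈ 11.885 + 1.630 ≈ 13.515
SE_est = SD × √(r(1 − r)) = 8.000 × √0.078 ≈ 8.000 × 0.280 ≈ 2.240
CI = 13.515 ± 1.96 × 2.240 → [9.124, 17.906]

[9.12, 17.91]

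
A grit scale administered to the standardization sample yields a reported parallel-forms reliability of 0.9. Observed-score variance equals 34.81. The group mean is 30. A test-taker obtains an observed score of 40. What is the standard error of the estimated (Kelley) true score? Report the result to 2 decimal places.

1.77

σ = 34.81^(1/2) = 5.900
SE_est = SD × √(r(1 − r)) = 5.900 × √0.090 ≃ 5.900 × 0.300 ≃ 1.770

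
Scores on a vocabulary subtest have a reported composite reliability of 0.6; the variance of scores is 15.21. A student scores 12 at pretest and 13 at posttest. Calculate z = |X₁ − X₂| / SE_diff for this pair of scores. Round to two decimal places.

0.29

SD = √15.21 ≈ 3.900
SEM = 3.900·√(1 − 0.600) ≈ 2.467
SE_diff = SEM · √2 ≈ 2.467 · 1.414 ≈ 3.488
z = 1 / 3.488 ≈ 0.287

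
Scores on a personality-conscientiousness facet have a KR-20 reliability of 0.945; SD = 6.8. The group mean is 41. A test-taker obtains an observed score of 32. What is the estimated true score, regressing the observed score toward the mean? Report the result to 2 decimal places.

32.50

Estimated true score = 0.945·32 + (1 − 0.945)·41 ≈ 32.495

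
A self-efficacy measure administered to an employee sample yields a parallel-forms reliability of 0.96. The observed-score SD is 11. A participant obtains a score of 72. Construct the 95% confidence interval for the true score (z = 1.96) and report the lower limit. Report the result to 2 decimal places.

SEM = 11.000 · √(1 − 0.960) = 11.000 · √0.040 ≈ 11.000 · 0.200 ≈ 2.200
Half-width = 1.96·2.200 ≈ 4.312
Lower bound: 72 − 4.312 = 67.688

67.69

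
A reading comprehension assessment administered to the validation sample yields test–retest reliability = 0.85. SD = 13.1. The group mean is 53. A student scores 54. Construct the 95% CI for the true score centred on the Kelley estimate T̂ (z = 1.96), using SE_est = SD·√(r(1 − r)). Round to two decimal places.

T̂ = 0.8500(54) + 0.1500(53) ≈ 53.8500
SE_est = SD * √(r(1 − r)) = 13.1000 * √0.1275 ≈ 13.1000 * 0.3571 ≈ 4.6776
CI = 53.8500 ± 1.96 * 4.6776 → [44.6818, 63.0182]

[44.68, 63.02]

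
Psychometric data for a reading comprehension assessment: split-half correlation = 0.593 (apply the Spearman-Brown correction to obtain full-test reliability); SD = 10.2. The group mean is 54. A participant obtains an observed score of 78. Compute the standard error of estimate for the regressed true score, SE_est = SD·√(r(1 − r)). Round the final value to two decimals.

4.45

r_full = 2·0.593 / (1 + 0.593) ≈ 0.74451
SE_est = SD * √(r(1 − r)) = 10.20000 * √0.19022 ≈ 10.20000 * 0.43614 ≈ 4.44861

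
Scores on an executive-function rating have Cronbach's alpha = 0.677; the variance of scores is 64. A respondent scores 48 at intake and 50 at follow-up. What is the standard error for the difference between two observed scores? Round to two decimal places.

6.43

SD = √64 ≈ 8.0000
SEM = 8.0000 * √(1 − 0.6770) = 8.0000 * √0.3230 ≈ 8.0000 * 0.5683 ≈ 4.5466
SE_diff = √2 * SEM ≈ 6.4299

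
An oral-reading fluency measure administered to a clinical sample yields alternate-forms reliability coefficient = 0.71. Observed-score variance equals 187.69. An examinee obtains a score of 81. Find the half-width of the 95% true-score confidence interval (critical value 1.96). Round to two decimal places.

14.46

σ = 187.69^(1/2) = 13.700
SEM = 13.700 · √(1 − 0.710) = 13.700 · √0.290 ≃ 13.700 · 0.539 ≃ 7.378
1.96 · SEM ≃ 14.460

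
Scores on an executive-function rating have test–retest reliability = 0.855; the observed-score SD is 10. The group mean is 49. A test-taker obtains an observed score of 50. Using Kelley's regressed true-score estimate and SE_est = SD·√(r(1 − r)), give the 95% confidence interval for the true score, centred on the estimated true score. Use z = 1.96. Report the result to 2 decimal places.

[42.95, 56.76]

T̂ = r·X + (1 − r)·M = 0.855×50 + 0.145×49 = 42.750 + 7.105 ≃ 49.855
SE_est = SD × √(r(1 − r)) = 10.000 × √0.124 ≃ 10.000 × 0.352 ≃ 3.521
CI = 49.855 ± 1.96 × 3.521 → [42.954, 56.756]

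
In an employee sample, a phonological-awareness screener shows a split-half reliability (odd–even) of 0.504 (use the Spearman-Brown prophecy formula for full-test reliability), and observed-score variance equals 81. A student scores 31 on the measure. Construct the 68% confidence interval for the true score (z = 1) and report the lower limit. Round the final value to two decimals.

SD = √81 = 9.000
r_full = 2·0.504 / (1 + 0.504) ≈ 0.670
SEM = 9.000 · √(1 − 0.670) = 9.000 · √0.330 ≈ 9.000 · 0.574 ≈ 5.168
Half-width = 1·5.168 ≈ 5.168
Lower bound: 31 − 5.168 = 25.832

25.83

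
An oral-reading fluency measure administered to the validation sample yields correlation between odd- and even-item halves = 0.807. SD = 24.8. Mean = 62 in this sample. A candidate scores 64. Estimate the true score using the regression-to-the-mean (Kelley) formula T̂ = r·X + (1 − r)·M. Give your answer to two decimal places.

63.79

Full-length reliability (Spearman-Brown) = 2(0.807)/(1+0.807) ≈ 0.8932
Estimated true score = 0.8932*64 + (1 − 0.8932)*62 ≈ 63.7864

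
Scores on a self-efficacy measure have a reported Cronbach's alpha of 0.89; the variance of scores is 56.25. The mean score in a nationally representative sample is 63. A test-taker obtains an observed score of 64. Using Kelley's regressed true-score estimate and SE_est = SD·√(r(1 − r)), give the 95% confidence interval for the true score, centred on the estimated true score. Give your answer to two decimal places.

SD = √56.25 ≈ 7.500
Estimated true score = 0.890*64 + (1 − 0.890)*63 ≈ 63.890
SE_est = 7.500*√(0.890*0.110) ≈ 2.347
CI = 63.890 ± 1.96 * 2.347 → [59.291, 68.489]

[59.29, 68.49]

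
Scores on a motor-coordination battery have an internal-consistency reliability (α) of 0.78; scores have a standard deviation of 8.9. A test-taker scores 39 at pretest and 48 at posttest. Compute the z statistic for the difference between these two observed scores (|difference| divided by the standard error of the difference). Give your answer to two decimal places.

SEM = 8.900 * √(1 − 0.780) = 8.900 * √0.220 ≃ 8.900 * 0.469 ≃ 4.174
Standard error of the difference = 4.174·√2 ≃ 5.904
z = |39 − 48| / 5.904 = 9 / 5.904 ≃ 1.524

1.52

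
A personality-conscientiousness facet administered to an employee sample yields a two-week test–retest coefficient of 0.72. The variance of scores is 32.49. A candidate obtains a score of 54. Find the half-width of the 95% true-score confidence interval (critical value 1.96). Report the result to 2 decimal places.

SD = √32.49 = 5.70000
The standard error of measurement is 5.70000·√(1 − 0.72000) ≈ 5.70000·0.52915 ≈ 3.01616.
1.96 · SEM ≈ 5.91167

5.91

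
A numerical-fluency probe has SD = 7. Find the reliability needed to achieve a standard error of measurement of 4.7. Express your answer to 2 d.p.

0.55

r = 1 − (SEM / SD)² = 1 − (4.7000 / 7)² ≈ 1 − 0.4508 ≈ 0.5492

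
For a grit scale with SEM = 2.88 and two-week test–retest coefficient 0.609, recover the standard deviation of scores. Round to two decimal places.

4.61

SD = SEM / √(1 − r) = 2.88 / √0.391 ≈ 2.88 / 0.625 ≈ 4.606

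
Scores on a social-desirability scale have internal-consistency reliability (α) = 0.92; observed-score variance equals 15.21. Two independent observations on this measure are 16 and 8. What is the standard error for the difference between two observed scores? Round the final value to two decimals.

1.56

SD = √15.21 ≈ 3.9000
SEM = 3.9000×√(1 − 0.9200) ≈ 1.1031
SE_diff = √2 × SEM ≈ 1.5600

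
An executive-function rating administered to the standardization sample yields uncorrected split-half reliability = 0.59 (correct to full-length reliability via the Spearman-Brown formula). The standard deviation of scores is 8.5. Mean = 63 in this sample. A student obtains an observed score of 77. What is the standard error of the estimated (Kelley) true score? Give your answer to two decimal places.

Spearman-Brown: r = 2(0.59) / (1 + 0.59) = 1.1800 / 1.5900 ≈ 0.7421
SE_est = SD × √(r(1 − r)) = 8.5000 × √0.1914 ≈ 8.5000 × 0.4375 ≈ 3.7184

3.72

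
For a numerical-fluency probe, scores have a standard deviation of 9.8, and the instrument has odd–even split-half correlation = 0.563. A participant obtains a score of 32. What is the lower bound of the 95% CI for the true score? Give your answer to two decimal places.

21.84

Full-length reliability (Spearman-Brown) = 2(0.563)/(1+0.563) ≈ 0.7204
SEM = 9.8000*√(1 − 0.7204) ≈ 5.1819
Half-width = 1.96*5.1819 ≈ 10.1565
Lower bound: 32 − 10.1565 = 21.8435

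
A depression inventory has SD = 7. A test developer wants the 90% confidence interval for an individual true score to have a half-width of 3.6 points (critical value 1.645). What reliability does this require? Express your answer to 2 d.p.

SEM needed = half-width / z = 3.6/1.645 ≈ 2.1884
r = 1 − (SEM / SD)² = 1 − (2.1884 / 7)² ≈ 1 − 0.0977 ≈ 0.9023

0.90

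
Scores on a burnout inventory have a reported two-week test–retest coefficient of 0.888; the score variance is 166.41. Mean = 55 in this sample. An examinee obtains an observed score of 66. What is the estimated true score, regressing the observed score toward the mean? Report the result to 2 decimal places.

Estimated true score = 0.88800*66 + (1 − 0.88800)*55 ≃ 64.76800

64.77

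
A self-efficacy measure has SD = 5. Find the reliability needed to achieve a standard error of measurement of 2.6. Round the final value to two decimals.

0.73

r = 1 − (SEM / SD)² = 1 − (2.600 / 5)² ≃ 1 − 0.270 ≃ 0.730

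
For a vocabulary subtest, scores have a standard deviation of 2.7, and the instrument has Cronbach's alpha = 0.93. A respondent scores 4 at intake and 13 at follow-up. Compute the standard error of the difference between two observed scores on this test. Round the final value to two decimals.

1.01

The standard error of measurement is 2.7000·√(1 − 0.9300) ≈ 2.7000·0.2646 ≈ 0.7144.
SE_diff = SEM · √2 ≈ 0.7144 · 1.4142 ≈ 1.0102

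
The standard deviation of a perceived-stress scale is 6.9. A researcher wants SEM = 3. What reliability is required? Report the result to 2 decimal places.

r = 1 − (3.0000/6.9)² ≃ 1 − 0.1890 ≃ 0.8110

0.81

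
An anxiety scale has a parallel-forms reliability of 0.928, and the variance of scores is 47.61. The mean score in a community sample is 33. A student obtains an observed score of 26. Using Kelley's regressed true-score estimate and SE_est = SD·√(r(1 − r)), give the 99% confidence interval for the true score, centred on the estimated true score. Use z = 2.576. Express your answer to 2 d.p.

SD = √47.61 ≈ 6.900
Estimated true score = 0.928×26 + (1 − 0.928)×33 ≈ 26.504
SE_est = 6.900·√[r(1 − r)] ≈ 1.784
CI = 26.504 ± 2.576 × 1.784 → [21.910, 31.098]

[21.91, 31.10]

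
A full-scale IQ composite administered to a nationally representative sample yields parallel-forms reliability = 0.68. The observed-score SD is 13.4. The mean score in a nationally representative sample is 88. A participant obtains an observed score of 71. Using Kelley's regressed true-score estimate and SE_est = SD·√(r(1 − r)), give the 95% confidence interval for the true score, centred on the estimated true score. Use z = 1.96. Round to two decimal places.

T̂ = r·X + (1 − r)·M = 0.680×71 + 0.320×88 = 48.280 + 28.160 ≃ 76.440
SE_est = 13.400×√(0.680×0.320) ≃ 6.251
95% CI: 76.440 ± 12.252 ≃ (64.188, 88.692)

[64.19, 88.69]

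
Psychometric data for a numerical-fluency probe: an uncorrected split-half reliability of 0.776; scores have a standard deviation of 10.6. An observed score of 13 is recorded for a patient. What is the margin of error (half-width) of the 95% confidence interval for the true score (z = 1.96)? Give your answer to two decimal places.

7.38

r_full = 2·0.776 / (1 + 0.776) ≈ 0.8739
SEM = 10.6000 × √(1 − 0.8739) = 10.6000 × √0.1261 ≈ 10.6000 × 0.3551 ≈ 3.7645
1.96 × SEM ≈ 7.3784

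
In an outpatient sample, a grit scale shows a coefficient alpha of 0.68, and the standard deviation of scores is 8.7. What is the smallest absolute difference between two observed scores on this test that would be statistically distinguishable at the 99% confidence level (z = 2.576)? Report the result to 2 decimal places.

17.93

SEM = 8.700 × √(1 − 0.680) = 8.700 × √0.320 ≈ 8.700 × 0.566 ≈ 4.921
SE_diff = SEM × √2 ≈ 4.921 × 1.414 ≈ 6.960
Minimum reliable difference = 2.576 × SE_diff ≈ 2.576 × 6.960 ≈ 17.929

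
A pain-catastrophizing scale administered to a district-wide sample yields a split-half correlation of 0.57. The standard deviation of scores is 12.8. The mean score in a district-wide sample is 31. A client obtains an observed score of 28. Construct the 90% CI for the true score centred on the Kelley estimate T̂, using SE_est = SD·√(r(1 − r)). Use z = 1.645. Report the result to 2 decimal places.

[19.43, 38.21]

Full-length reliability (Spearman-Brown) = 2(0.57)/(1+0.57) ≈ 0.7261
T̂ = r·X + (1 − r)·M = 0.7261*28 + 0.2739*31 ≈ 20.3312 + 8.4904 ≈ 28.8217
SE_est = 12.8000*√(0.7261*0.2739) ≈ 5.7082
90% CI: 28.8217 ± 9.3899 ≈ (19.4317, 38.2116)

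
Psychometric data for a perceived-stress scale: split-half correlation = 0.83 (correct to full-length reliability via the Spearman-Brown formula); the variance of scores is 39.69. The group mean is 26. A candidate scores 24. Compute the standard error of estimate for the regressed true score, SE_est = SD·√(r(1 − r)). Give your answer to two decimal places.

1.83

σ = 39.69^(1/2) = 6.3000
Full-length reliability (Spearman-Brown) = 2(0.83)/(1+0.83) ≈ 0.9071
SE_est = 6.3000*√(0.9071*0.0929) ≈ 1.8288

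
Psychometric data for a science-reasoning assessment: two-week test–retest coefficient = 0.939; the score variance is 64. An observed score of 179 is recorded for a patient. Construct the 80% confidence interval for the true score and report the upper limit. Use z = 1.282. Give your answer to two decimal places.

181.53

SD = √64 = 8.0000
SEM = 8.0000×√(1 − 0.9390) ≈ 1.9759
Margin = 1.282 × 1.9759 ≈ 2.5330
Upper limit = 179 + 2.5330 ≈ 181.5330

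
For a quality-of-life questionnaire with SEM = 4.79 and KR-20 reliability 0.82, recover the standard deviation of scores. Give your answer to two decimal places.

σ = SEM·(1 − r)^(−1/2) ≈ 4.79·2.357 ≈ 11.290

11.29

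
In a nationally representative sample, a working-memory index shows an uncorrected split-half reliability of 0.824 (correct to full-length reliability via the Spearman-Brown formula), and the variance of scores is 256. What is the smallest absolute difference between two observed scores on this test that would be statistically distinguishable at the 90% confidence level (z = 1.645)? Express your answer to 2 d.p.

11.56

σ = 256^(1/2) = 16.00000
r_full = 2·0.824 / (1 + 0.824) ≈ 0.90351
SEM = 16.00000 * √(1 − 0.90351) = 16.00000 * √0.09649 ≈ 16.00000 * 0.31063 ≈ 4.97009
SE_diff = SEM * √2 ≈ 4.97009 * 1.41421 ≈ 7.02876
Minimum reliable difference = 1.645 * SE_diff ≈ 1.645 * 7.02876 ≈ 11.56232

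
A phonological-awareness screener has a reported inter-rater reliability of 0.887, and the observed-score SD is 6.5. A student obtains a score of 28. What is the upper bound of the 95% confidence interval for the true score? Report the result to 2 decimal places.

32.28

SEM = 6.500 * √(1 − 0.887) = 6.500 * √0.113 ≈ 6.500 * 0.336 ≈ 2.185
Margin = 1.96 * 2.185 ≈ 4.283
Upper bound: 28 + 4.283 = 32.283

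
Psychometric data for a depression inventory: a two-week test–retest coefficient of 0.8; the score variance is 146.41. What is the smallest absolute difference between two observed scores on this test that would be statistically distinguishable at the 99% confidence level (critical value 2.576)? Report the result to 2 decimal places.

SD = √146.41 = 12.100
SEM = 12.100 * √(1 − 0.800) = 12.100 * √0.200 ≈ 12.100 * 0.447 ≈ 5.411
SE_diff = SEM * √2 ≈ 5.411 * 1.414 ≈ 7.653
Smallest detectable difference = 2.576*7.653 ≈ 19.713

19.71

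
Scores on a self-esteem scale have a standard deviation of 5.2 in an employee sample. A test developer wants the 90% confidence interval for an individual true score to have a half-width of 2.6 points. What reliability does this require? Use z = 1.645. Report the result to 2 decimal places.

Required SEM = 2.6 / 1.645 ≈ 1.58055
Required reliability = 1 − (SEM/SD)² = 1 − 0.09239 ≈ 0.90761

0.91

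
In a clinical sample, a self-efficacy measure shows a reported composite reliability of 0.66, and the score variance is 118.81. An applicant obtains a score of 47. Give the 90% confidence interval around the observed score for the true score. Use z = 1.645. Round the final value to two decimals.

[36.54, 57.46]

SD = √118.81 ≈ 10.9000
SEM = 10.9000*√(1 − 0.6600) ≈ 6.3557
Half-width = 1.645*6.3557 ≈ 10.4552
CI = 47 ± 10.4552 → [36.5448, 57.4552]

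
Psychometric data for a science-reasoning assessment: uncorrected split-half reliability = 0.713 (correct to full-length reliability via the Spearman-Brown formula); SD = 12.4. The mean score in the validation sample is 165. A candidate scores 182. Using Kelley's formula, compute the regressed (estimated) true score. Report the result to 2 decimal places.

r_full = 2·0.713 / (1 + 0.713) ≈ 0.83246
T̂ = 0.83246(182) + 0.16754(165) ≈ 179.15178

179.15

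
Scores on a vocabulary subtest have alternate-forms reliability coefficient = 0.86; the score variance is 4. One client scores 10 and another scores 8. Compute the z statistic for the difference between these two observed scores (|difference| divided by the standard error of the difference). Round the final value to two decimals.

SD = √4 ≃ 2.00000
SEM = 2.00000 × √(1 − 0.86000) = 2.00000 × √0.14000 ≃ 2.00000 × 0.37417 ≃ 0.74833
SE_diff = √2 × SEM ≃ 1.05830
z = |10 − 8| / 1.05830 = 2 / 1.05830 ≃ 1.88982

1.89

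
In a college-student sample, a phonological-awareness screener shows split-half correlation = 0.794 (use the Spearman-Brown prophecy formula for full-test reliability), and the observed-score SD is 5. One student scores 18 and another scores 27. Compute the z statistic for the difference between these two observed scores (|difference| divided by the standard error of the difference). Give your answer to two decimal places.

Spearman-Brown: r = 2(0.794) / (1 + 0.794) = 1.58800 / 1.79400 ≃ 0.88517
The standard error of measurement is 5.00000·√(1 − 0.88517) ≃ 5.00000·0.33886 ≃ 1.69431.
SE_diff = √2 · SEM ≃ 2.39611
z = 9 / 2.39611 ≃ 3.75608

3.76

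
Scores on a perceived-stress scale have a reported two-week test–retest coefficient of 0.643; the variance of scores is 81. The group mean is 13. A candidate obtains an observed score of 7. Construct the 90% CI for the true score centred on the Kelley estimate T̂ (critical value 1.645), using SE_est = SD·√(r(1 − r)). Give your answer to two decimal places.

SD = √81 ≈ 9.00000
T̂ = 0.64300(7) + 0.35700(13) ≈ 9.14200
SE_est = SD × √(r(1 − r)) = 9.00000 × √0.22955 ≈ 9.00000 × 0.47911 ≈ 4.31203
CI = 9.14200 ± 1.645 × 4.31203 → [2.04871, 16.23529]

[2.05, 16.24]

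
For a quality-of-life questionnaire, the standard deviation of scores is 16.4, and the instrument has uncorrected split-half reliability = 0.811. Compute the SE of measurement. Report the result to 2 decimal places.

r_full = 2·0.811 / (1 + 0.811) ≈ 0.8956
SEM = 16.4000 · √(1 − 0.8956) = 16.4000 · √0.1044 ≈ 16.4000 · 0.3231 ≈ 5.2980

5.30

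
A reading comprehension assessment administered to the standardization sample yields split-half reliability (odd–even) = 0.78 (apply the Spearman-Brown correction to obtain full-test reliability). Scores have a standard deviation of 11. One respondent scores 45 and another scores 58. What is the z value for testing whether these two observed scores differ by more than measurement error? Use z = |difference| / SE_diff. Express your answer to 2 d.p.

2.38

Full-length reliability (Spearman-Brown) = 2(0.78)/(1+0.78) ≃ 0.87640
The standard error of measurement is 11.00000*√(1 − 0.87640) ≃ 11.00000*0.35156 ≃ 3.86718.
SE_diff = √2 * SEM ≃ 5.46901
z = |45 − 58| / 5.46901 = 13 / 5.46901 ≃ 2.37703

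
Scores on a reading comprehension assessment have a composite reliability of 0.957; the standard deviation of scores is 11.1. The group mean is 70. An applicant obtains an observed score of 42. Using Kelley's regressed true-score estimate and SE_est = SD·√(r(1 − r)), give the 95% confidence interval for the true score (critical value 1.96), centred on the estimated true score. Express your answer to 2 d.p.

T̂ = r·X + (1 − r)·M = 0.957*42 + 0.043*70 = 40.194 + 3.010 ≃ 43.204
SE_est = SD * √(r(1 − r)) = 11.100 * √0.041 ≃ 11.100 * 0.203 ≃ 2.252
CI = 43.204 ± 1.96 * 2.252 → [38.791, 47.617]

[38.79, 47.62]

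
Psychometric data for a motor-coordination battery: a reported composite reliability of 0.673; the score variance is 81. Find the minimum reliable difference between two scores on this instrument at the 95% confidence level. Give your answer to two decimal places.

14.27

SD = √81 = 9.0000
The standard error of measurement is 9.0000·√(1 − 0.6730) ≈ 9.0000·0.5718 ≈ 5.1466.
SE_diff = √2 · SEM ≈ 7.2783
Smallest detectable difference = 1.96·7.2783 ≈ 14.2655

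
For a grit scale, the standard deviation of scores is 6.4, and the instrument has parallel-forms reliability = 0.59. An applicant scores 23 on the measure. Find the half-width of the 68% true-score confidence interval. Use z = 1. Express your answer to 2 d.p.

SEM = 6.4000 × √(1 − 0.5900) = 6.4000 × √0.4100 ≈ 6.4000 × 0.6403 ≈ 4.0980
1 × SEM ≈ 4.0980

4.10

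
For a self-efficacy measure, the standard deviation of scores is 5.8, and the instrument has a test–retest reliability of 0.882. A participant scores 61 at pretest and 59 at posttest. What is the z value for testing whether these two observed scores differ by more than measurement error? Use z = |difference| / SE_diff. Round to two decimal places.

SEM = 5.8000·√(1 − 0.8820) ≈ 1.9924
Standard error of the difference = 1.9924·√2 ≈ 2.8176
z = 2 / 2.8176 ≈ 0.7098

0.71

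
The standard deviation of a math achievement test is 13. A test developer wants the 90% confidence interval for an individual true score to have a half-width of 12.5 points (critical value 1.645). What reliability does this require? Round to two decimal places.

Required SEM = 12.5 / 1.645 ≈ 7.599
Required reliability = 1 − (SEM/SD)² = 1 − 0.342 ≈ 0.658

0.66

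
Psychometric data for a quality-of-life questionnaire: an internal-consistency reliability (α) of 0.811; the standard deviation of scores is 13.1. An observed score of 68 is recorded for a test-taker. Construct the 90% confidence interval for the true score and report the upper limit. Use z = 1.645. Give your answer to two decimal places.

77.37

SEM = 13.100×√(1 − 0.811) ≈ 5.695
1.645 × SEM ≈ 9.368
Upper limit = 68 + 9.368 ≈ 77.368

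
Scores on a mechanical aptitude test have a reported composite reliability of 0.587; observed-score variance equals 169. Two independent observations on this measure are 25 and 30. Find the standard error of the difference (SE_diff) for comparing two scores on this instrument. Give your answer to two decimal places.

11.81

SD = √169 = 13.00000
SEM = 13.00000*√(1 − 0.58700) ≈ 8.35446
Standard error of the difference = 8.35446·√2 ≈ 11.81499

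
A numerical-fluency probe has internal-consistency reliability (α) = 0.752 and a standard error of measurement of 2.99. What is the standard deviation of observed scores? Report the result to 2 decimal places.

6.00

SD = SEM / √(1 − r) = 2.99 / √0.248 ≈ 2.99 / 0.498 ≈ 6.004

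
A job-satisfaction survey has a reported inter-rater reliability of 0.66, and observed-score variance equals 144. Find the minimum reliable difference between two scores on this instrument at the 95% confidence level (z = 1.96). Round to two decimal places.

19.40

SD = √144 = 12.0000
SEM = 12.0000 × √(1 − 0.6600) = 12.0000 × √0.3400 ≈ 12.0000 × 0.5831 ≈ 6.9971
Standard error of the difference = 6.9971·√2 ≈ 9.8955
Smallest detectable difference = 1.96×9.8955 ≈ 19.3951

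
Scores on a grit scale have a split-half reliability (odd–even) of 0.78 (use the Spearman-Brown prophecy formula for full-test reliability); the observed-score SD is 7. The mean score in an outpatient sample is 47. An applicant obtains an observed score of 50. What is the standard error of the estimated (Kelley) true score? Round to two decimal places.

r_full = 2·0.78 / (1 + 0.78) ≃ 0.8764
SE_est = 7.0000×√(0.8764×0.1236) ≃ 2.3038

2.30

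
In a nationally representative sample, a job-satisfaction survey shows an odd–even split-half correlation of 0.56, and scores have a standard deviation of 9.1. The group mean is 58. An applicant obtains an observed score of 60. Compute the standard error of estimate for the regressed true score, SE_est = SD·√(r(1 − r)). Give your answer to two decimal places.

Full-length reliability (Spearman-Brown) = 2(0.56)/(1+0.56) ≈ 0.71795
SE_est = 9.10000*√(0.71795*0.28205) ≈ 4.09498

4.09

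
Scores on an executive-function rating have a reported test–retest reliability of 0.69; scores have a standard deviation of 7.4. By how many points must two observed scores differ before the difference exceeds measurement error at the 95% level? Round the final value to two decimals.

11.42

SEM = 7.4000 × √(1 − 0.6900) = 7.4000 × √0.3100 ≈ 7.4000 × 0.5568 ≈ 4.1201
SE_diff = √2 × SEM ≈ 5.8268
Smallest detectable difference = 1.96×5.8268 ≈ 11.4205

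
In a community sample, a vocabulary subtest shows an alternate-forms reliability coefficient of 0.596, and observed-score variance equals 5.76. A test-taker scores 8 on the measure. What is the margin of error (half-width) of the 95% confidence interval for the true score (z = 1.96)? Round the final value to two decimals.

SD = √5.76 ≈ 2.400
The standard error of measurement is 2.400*√(1 − 0.596) ≈ 2.400*0.636 ≈ 1.525.
Margin = 1.96 * 1.525 ≈ 2.990

2.99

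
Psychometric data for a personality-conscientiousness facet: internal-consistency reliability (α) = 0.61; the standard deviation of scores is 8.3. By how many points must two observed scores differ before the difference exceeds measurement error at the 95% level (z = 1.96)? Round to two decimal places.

14.37

SEM = 8.3000*√(1 − 0.6100) ≈ 5.1833
SE_diff = SEM * √2 ≈ 5.1833 * 1.4142 ≈ 7.3304
Smallest detectable difference = 1.96*7.3304 ≈ 14.3675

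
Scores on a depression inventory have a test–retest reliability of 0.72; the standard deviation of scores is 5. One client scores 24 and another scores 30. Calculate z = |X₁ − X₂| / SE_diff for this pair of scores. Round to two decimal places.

The standard error of measurement is 5.000×√(1 − 0.720) ≃ 5.000×0.529 ≃ 2.646.
Standard error of the difference = 2.646·√2 ≃ 3.742
z = 6 / 3.742 ≃ 1.604

1.60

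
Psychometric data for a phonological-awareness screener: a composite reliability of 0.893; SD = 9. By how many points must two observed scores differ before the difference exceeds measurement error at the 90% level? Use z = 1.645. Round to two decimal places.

SEM = 9.0000 × √(1 − 0.8930) = 9.0000 × √0.1070 ≈ 9.0000 × 0.3271 ≈ 2.9440
SE_diff = SEM × √2 ≈ 2.9440 × 1.4142 ≈ 4.1634
Smallest detectable difference = 1.645×4.1634 ≈ 6.8488

6.85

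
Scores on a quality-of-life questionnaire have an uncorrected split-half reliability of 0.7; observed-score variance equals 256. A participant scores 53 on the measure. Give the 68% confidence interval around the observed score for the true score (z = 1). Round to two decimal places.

σ = 256^(1/2) = 16.00000
Full-length reliability (Spearman-Brown) = 2(0.7)/(1+0.7) ≈ 0.82353
SEM = 16.00000 × √(1 − 0.82353) = 16.00000 × √0.17647 ≈ 16.00000 × 0.42008 ≈ 6.72134
Margin = 1 × 6.72134 ≈ 6.72134
Interval: (46.27866, 59.72134)

[46.28, 59.72]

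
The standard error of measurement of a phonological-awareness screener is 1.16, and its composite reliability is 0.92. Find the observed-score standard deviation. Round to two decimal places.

SD = SEM / √(1 − r) = 1.16 / √0.08000 ≃ 1.16 / 0.28284 ≃ 4.10122

4.10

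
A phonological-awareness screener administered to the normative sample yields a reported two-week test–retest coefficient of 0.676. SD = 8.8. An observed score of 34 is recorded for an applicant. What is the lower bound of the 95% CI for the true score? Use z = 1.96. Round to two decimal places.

SEM = 8.800 * √(1 − 0.676) = 8.800 * √0.324 ≈ 8.800 * 0.569 ≈ 5.009
Half-width = 1.96*5.009 ≈ 9.818
Lower bound: 34 − 9.818 = 24.182

24.18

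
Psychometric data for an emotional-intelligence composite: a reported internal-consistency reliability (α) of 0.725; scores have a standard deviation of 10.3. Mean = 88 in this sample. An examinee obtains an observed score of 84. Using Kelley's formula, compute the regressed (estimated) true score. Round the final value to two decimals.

85.10

T̂ = 0.7250(84) + 0.2750(88) ≃ 85.1000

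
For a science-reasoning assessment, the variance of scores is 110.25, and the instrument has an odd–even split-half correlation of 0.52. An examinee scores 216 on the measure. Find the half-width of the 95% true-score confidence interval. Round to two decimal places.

11.56

SD = √110.25 ≈ 10.50000
Full-length reliability (Spearman-Brown) = 2(0.52)/(1+0.52) ≈ 0.68421
SEM = 10.50000*√(1 − 0.68421) ≈ 5.90049
Margin = 1.96 * 5.90049 ≈ 11.56496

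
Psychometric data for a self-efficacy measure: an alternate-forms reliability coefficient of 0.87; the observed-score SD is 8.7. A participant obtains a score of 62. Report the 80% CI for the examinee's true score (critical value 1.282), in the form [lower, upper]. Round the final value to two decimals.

[57.98, 66.02]

SEM = 8.700 * √(1 − 0.870) = 8.700 * √0.130 ≈ 8.700 * 0.361 ≈ 3.137
Margin = 1.282 * 3.137 ≈ 4.021
CI = 62 ± 4.021 → [57.979, 66.021]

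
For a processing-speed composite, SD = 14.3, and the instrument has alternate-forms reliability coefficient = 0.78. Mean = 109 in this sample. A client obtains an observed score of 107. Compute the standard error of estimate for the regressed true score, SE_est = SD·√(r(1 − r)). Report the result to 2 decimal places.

SE_est = SD · √(r(1 − r)) = 14.3000 · √0.1716 ≃ 14.3000 · 0.4142 ≃ 5.9237

5.92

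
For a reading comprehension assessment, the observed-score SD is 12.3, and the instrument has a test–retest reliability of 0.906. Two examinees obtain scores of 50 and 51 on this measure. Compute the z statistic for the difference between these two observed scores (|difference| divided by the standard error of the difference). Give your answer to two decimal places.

0.19

SEM = 12.300·√(1 − 0.906) ≈ 3.771
Standard error of the difference = 3.771·√2 ≈ 5.333
z = |50 − 51| / 5.333 = 1 / 5.333 ≈ 0.188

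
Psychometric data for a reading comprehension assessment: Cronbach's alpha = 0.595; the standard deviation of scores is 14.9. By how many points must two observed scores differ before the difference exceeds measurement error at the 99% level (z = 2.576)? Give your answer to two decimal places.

SEM = 14.900·√(1 − 0.595) ≃ 9.482
Standard error of the difference = 9.482·√2 ≃ 13.410
Smallest detectable difference = 2.576·13.410 ≃ 34.544

34.54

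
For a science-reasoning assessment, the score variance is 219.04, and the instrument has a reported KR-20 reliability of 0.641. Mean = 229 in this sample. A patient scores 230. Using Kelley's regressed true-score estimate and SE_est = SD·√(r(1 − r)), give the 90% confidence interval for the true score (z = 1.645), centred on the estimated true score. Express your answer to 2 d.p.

SD = √219.04 ≈ 14.800
T̂ = 0.641(230) + 0.359(229) ≈ 229.641
SE_est = SD × √(r(1 − r)) = 14.800 × √0.230 ≈ 14.800 × 0.480 ≈ 7.100
CI = 229.641 ± 1.645 × 7.100 → [217.962, 241.320]

[217.96, 241.32]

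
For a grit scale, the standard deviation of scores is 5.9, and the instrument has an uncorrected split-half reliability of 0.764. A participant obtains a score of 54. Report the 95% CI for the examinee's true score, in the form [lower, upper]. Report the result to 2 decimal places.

Spearman-Brown: r = 2(0.764) / (1 + 0.764) = 1.5280 / 1.7640 ≃ 0.8662
SEM = 5.9000 * √(1 − 0.8662) = 5.9000 * √0.1338 ≃ 5.9000 * 0.3658 ≃ 2.1580
Half-width = 1.96*2.1580 ≃ 4.2298
CI = 54 ± 4.2298 → [49.7702, 58.2298]

[49.77, 58.23]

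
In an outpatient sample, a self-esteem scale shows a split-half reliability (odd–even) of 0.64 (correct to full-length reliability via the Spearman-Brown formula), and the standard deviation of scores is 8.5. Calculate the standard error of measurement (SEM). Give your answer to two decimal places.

3.98

r_full = 2·0.64 / (1 + 0.64) ≈ 0.780
SEM = 8.500 * √(1 − 0.780) = 8.500 * √0.220 ≈ 8.500 * 0.469 ≈ 3.982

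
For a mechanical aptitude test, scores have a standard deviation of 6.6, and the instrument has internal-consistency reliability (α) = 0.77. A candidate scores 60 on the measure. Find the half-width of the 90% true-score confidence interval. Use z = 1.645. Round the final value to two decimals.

SEM = 6.600 * √(1 − 0.770) = 6.600 * √0.230 ≈ 6.600 * 0.480 ≈ 3.165
1.645 * SEM ≈ 5.207

5.21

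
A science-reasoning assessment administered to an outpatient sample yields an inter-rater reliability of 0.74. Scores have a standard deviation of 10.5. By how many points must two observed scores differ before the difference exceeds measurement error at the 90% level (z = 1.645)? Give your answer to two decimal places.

SEM = 10.5000 · √(1 − 0.7400) = 10.5000 · √0.2600 ≈ 10.5000 · 0.5099 ≈ 5.3540
SE_diff = √2 · SEM ≈ 7.5717
Smallest detectable difference = 1.645·7.5717 ≈ 12.4554

12.46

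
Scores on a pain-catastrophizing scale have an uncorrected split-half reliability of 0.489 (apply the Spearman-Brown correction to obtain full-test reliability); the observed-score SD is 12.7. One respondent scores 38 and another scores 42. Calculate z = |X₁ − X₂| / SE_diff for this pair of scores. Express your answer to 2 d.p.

Spearman-Brown: r = 2(0.489) / (1 + 0.489) = 0.978 / 1.489 ≈ 0.657
SEM = 12.700 × √(1 − 0.657) = 12.700 × √0.343 ≈ 12.700 × 0.586 ≈ 7.440
Standard error of the difference = 7.440·√2 ≈ 10.522
z = 4 / 10.522 ≈ 0.380

0.38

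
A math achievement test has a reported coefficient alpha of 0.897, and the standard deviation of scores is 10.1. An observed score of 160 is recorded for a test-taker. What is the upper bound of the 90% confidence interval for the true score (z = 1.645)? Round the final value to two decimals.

SEM = 10.1000×√(1 − 0.8970) ≈ 3.2415
1.645 × SEM ≈ 5.3322
Upper limit = 160 + 5.3322 ≈ 165.3322

165.33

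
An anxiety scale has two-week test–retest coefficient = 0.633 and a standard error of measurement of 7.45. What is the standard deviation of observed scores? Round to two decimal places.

SD = SEM / √(1 − r) = 7.45 / √0.36700 ≈ 7.45 / 0.60581 ≈ 12.29768

12.30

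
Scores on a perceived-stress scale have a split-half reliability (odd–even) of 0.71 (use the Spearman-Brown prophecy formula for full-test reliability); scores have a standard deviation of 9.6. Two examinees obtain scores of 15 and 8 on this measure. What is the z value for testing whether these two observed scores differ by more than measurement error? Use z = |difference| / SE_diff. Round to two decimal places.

1.25

Full-length reliability (Spearman-Brown) = 2(0.71)/(1+0.71) ≈ 0.830
SEM = 9.600·√(1 − 0.830) ≈ 3.953
SE_diff = SEM · √2 ≈ 3.953 · 1.414 ≈ 5.591
z = 7 / 5.591 ≈ 1.252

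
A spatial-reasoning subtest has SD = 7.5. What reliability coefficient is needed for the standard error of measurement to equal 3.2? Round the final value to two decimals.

r = 1 − (SEM / SD)² = 1 − (3.2000 / 7.5)² ≈ 1 − 0.1820 ≈ 0.8180

0.82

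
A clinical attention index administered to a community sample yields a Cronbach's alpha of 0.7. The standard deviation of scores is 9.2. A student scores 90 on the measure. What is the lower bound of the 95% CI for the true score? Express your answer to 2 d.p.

The standard error of measurement is 9.2000×√(1 − 0.7000) ≃ 9.2000×0.5477 ≃ 5.0390.
Margin = 1.96 × 5.0390 ≃ 9.8765
Lower bound: 90 − 9.8765 = 80.1235

80.12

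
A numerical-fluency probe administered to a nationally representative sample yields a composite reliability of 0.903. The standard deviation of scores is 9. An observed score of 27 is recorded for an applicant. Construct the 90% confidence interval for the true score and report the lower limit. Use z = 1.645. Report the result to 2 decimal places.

SEM = 9.0000×√(1 − 0.9030) ≈ 2.8030
Margin = 1.645 × 2.8030 ≈ 4.6110
Lower limit = 27 − 4.6110 ≈ 22.3890

22.39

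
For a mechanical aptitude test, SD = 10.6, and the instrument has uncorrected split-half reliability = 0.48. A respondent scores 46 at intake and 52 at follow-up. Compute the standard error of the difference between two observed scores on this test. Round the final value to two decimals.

8.89

Full-length reliability (Spearman-Brown) = 2(0.48)/(1+0.48) ≈ 0.649
SEM = 10.600 × √(1 − 0.649) = 10.600 × √0.351 ≈ 10.600 × 0.593 ≈ 6.283
SE_diff = SEM × √2 ≈ 6.283 × 1.414 ≈ 8.886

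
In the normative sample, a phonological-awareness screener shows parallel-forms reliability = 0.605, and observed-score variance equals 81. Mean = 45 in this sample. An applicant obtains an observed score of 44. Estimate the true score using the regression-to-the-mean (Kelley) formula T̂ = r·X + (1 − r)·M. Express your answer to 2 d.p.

44.40

T̂ = r·X + (1 − r)·M = 0.60500·44 + 0.39500·45 = 26.62000 + 17.77500 ≈ 44.39500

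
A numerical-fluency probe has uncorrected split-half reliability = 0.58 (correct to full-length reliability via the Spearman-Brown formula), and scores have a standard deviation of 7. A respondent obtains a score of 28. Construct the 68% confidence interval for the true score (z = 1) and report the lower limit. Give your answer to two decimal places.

Full-length reliability (Spearman-Brown) = 2(0.58)/(1+0.58) ≃ 0.7342
SEM = 7.0000 · √(1 − 0.7342) = 7.0000 · √0.2658 ≃ 7.0000 · 0.5156 ≃ 3.6091
Margin = 1 · 3.6091 ≃ 3.6091
Lower bound: 28 − 3.6091 = 24.3909

24.39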